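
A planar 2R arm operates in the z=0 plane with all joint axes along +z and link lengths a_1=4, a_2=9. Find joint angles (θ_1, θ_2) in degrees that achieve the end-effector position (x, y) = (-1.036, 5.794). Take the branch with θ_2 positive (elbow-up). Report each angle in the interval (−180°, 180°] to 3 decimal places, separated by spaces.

cos θ_2 = (34.6437−4²−9²)/(2·4·9) = -0.8661; θ_2 = 150.0039° (elbow-up)
β = atan2(5.7940,-1.0360) = 100.1377°; ψ = atan2(4.4995,-3.7945) = 130.1419°
θ_1 = β − ψ = -30.0042°

-30.004 150.004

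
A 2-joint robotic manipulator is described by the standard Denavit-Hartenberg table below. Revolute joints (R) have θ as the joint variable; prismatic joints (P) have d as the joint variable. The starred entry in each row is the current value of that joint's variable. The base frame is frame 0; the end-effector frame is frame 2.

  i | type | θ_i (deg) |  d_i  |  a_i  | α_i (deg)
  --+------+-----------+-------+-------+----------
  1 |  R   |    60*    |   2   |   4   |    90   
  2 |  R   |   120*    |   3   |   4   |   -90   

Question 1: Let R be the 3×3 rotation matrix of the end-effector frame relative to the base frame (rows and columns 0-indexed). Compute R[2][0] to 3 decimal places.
End-effector x-axis (col 0 of R) = (-0.2500,-0.4330,0.8660)
R[2][0] = 0.8660

0.866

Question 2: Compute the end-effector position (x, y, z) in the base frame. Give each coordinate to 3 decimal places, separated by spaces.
after link 1: o_1 = (2.0000, 3.4641, 2.0000)
after link 2: o_2 = (3.5981, 0.2321, 5.4641)

3.598 0.232 5.464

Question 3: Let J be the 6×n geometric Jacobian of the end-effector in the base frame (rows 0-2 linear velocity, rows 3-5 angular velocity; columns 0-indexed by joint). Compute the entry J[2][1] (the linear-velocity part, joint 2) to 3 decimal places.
-2.000

axis z_1 = (0.8660,-0.5000,0.0000); lever o_n−o_1 = (1.5981,-3.2321,3.4641)
cross product → J_v[:, 1] = (-1.7321,-3.0000,-2.0000)
J_ω[:, 1] = z_1
entry J[2][1] = -2.0000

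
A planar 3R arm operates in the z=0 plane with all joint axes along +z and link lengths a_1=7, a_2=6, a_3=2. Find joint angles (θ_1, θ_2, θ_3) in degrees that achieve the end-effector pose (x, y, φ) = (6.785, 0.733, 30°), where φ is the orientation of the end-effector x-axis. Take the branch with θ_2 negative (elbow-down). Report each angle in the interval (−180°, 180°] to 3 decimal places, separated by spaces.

53.955 -134.999 111.045

wrist centre = target − a_3·(cos φ, sin φ) = (5.0529, -0.2670)
cos θ_2 = (25.6036−7²−6²)/(2·7·6) = -0.7071; θ_2 = -134.9995° (elbow-down)
β = atan2(-0.2670,5.0529) = -3.0247°; ψ = atan2(-4.2427,2.7574) = -56.9794°
θ_1 = β − ψ = 53.9547°
θ_3 = φ − θ_1 − θ_2 = 111.0448° (wrapped to (-180°,180°])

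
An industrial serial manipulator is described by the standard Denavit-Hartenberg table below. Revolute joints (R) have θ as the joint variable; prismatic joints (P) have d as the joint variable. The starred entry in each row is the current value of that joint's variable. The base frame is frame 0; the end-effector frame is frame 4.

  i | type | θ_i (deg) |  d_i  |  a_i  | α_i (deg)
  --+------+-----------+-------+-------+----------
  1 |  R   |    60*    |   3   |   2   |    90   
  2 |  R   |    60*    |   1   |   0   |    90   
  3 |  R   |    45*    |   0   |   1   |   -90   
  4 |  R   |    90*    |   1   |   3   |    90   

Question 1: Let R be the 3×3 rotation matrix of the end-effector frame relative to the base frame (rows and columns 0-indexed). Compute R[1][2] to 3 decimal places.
-0.047

End-effector z-axis (col 2 of R) = (0.7891,-0.0474,0.6124)
R[1][2] = -0.0474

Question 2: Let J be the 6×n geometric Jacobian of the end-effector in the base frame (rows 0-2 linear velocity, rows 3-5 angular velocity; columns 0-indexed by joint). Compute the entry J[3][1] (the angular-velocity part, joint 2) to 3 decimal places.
axis z_1 = (0.8660,-0.5000,0.0000); lever o_n−o_1 = (0.7917,-3.4571,1.5000)
cross product → J_v[:, 1] = (-0.7500,-1.2990,-2.5981)
J_ω[:, 1] = z_1
entry J[3][1] = 0.8660

0.866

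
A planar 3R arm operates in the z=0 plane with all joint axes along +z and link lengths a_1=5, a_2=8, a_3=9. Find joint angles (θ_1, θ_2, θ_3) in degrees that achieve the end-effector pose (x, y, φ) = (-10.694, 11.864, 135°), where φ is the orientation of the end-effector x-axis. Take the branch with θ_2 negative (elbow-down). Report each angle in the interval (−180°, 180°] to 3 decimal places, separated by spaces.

-150.001 -120.000 45.001

wrist centre = target − a_3·(cos φ, sin φ) = (-4.3300, 5.5000)
cos θ_2 = (48.9997−5²−8²)/(2·5·8) = -0.5000; θ_2 = -120.0003° (elbow-down)
β = atan2(5.5000,-4.3300) = 128.2124°; ψ = atan2(-6.9282,1.0000) = -81.7870°
θ_1 = β − ψ = 209.9995°
θ_3 = φ − θ_1 − θ_2 = 45.0008° (wrapped to (-180°,180°])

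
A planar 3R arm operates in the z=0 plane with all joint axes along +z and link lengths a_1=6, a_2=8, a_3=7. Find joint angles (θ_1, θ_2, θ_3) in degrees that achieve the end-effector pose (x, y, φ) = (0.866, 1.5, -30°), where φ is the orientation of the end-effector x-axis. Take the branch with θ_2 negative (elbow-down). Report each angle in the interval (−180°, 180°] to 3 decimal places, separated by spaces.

-150.000 -120.000 -120.000

wrist centre = target − a_3·(cos φ, sin φ) = (-5.1962, 5.0000)
cos θ_2 = (52.0003−6²−8²)/(2·6·8) = -0.5000; θ_2 = -119.9998° (elbow-down)
β = atan2(5.0000,-5.1962) = 136.1023°; ψ = atan2(-6.9282,2.0000) = -73.8977°
θ_1 = β − ψ = 210.0000°
θ_3 = φ − θ_1 − θ_2 = -120.0002° (wrapped to (-180°,180°])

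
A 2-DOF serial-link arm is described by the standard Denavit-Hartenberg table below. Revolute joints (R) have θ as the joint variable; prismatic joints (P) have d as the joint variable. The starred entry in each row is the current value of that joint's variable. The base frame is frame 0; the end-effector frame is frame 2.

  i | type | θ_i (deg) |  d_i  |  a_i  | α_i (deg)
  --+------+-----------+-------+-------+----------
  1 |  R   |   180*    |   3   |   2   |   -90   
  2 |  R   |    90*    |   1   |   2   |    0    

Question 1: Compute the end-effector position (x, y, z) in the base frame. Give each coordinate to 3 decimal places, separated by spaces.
after link 1: o_1 = (-2.0000, 0.0000, 3.0000)
after link 2: o_2 = (-2.0000, -1.0000, 1.0000)

-2.000 -1.000 1.000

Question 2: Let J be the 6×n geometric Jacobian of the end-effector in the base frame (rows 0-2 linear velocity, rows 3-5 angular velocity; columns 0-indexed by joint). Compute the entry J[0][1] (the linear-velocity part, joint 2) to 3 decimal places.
axis z_1 = (-0.0000,-1.0000,0.0000); lever o_n−o_1 = (-0.0000,-1.0000,-2.0000)
cross product → J_v[:, 1] = (2.0000,-0.0000,-0.0000)
J_ω[:, 1] = z_1
entry J[0][1] = 2.0000

2.000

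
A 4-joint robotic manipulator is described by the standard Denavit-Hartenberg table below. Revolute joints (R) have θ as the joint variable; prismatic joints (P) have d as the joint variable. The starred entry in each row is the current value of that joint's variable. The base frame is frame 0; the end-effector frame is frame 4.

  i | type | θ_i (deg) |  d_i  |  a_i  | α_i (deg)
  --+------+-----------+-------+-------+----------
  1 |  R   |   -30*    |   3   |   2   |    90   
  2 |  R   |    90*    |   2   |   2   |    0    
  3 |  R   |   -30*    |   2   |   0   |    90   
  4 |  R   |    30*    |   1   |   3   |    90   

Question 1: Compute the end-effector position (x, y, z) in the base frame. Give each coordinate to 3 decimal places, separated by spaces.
0.857 -6.846 6.750

after link 1: o_1 = (1.7321, -1.0000, 3.0000)
after link 2: o_2 = (0.7321, -2.7321, 5.0000)
after link 3: o_3 = (-0.2679, -4.4641, 5.0000)
after link 4: o_4 = (0.8571, -6.8457, 6.7500)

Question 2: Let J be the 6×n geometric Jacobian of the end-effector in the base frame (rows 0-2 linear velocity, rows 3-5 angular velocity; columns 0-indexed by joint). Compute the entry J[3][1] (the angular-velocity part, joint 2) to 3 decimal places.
axis z_1 = (-0.5000,-0.8660,0.0000); lever o_n−o_1 = (-0.8750,-5.8457,3.7500)
cross product → J_v[:, 1] = (-3.2476,1.8750,2.1651)
J_ω[:, 1] = z_1
entry J[3][1] = -0.5000

-0.500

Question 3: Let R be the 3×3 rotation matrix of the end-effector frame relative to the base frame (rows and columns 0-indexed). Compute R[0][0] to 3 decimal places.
0.125

End-effector x-axis (col 0 of R) = (0.1250,-0.6495,0.7500)
R[0][0] = 0.1250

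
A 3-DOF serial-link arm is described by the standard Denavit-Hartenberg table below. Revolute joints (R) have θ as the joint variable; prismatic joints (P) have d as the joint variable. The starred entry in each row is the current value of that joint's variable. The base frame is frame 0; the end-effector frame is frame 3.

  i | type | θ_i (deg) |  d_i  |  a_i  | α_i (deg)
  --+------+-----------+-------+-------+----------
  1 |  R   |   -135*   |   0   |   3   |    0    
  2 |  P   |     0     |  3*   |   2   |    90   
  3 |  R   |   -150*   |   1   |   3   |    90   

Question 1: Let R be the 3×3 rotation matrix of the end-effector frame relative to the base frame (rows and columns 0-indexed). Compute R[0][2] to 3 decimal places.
End-effector z-axis (col 2 of R) = (0.3536,0.3536,0.8660)
R[0][2] = 0.3536

0.354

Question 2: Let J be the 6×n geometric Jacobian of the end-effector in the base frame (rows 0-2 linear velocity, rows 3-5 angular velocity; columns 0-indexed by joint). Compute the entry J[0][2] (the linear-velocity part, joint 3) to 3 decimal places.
-1.061

axis z_2 = (-0.7071,0.7071,0.0000); lever o_n−o_2 = (1.1300,2.5442,-1.5000)
cross product → J_v[:, 2] = (-1.0607,-1.0607,-2.5981)
J_ω[:, 2] = z_2
entry J[0][2] = -1.0607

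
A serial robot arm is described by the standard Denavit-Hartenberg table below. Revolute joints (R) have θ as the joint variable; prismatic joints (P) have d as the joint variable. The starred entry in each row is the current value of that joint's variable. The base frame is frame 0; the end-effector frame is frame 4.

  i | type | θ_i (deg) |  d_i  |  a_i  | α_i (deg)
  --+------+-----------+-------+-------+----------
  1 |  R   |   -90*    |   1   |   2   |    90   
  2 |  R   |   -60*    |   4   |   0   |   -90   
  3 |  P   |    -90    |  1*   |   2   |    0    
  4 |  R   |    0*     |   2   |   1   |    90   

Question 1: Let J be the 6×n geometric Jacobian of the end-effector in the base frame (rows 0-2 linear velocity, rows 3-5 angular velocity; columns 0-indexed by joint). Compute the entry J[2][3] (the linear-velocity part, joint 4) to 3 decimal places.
-0.866

axis z_3 = (0.0000,-0.8660,0.5000); lever o_n−o_3 = (-1.0000,-1.7321,1.0000)
cross product → J_v[:, 3] = (0.0000,-0.5000,-0.8660)
J_ω[:, 3] = z_3
entry J[2][3] = -0.8660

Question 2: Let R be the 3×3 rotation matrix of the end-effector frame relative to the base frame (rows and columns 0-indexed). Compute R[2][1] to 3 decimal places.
0.500

End-effector y-axis (col 1 of R) = (0.0000,-0.8660,0.5000)
R[2][1] = 0.5000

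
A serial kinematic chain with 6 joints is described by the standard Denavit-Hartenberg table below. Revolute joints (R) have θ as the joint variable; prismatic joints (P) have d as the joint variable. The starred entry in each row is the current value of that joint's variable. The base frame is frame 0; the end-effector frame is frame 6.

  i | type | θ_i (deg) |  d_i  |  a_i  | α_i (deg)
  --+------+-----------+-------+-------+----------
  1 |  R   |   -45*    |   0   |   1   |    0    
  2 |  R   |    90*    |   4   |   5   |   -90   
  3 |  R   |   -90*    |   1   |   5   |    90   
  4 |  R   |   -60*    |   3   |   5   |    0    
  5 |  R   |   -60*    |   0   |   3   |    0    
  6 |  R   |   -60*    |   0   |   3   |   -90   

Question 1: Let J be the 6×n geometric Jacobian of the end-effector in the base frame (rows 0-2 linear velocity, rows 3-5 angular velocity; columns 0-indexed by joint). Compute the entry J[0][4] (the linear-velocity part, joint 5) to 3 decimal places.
axis z_4 = (-0.7071,-0.7071,0.0000); lever o_n−o_4 = (1.8371,-1.8371,-4.5000)
cross product → J_v[:, 4] = (3.1820,-3.1820,2.5981)
J_ω[:, 4] = z_4
entry J[0][4] = 3.1820

3.182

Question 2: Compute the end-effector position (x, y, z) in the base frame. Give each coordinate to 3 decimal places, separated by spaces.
6.313 -3.485 7.000

after link 1: o_1 = (0.7071, -0.7071, 0.0000)
after link 2: o_2 = (4.2426, 2.8284, 4.0000)
after link 3: o_3 = (3.5355, 3.5355, 9.0000)
after link 4: o_4 = (4.4761, -1.6476, 11.5000)
after link 5: o_5 = (6.3132, -3.4848, 10.0000)
after link 6: o_6 = (6.3132, -3.4848, 7.0000)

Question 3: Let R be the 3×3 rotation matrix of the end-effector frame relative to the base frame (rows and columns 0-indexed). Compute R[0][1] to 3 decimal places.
0.707

End-effector y-axis (col 1 of R) = (0.7071,0.7071,-0.0000)
R[0][1] = 0.7071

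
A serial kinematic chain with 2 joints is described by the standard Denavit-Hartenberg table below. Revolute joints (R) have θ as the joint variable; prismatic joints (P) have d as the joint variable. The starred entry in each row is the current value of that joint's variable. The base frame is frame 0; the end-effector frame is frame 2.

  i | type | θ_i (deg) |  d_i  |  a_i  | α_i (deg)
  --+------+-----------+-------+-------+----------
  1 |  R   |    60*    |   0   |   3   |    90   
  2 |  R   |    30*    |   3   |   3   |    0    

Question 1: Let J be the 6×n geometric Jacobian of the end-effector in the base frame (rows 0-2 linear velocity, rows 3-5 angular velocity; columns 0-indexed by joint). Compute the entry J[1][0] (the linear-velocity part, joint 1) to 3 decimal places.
5.397

axis z_0 = ẑ; lever o_n−o_0 = (5.3971,3.3481,1.5000)
cross product → J_v[:, 0] = (-3.3481,5.3971,0.0000)
J_ω[:, 0] = z_0
entry J[1][0] = 5.3971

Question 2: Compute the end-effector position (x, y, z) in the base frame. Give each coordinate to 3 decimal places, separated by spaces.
after link 1: o_1 = (1.5000, 2.5981, 0.0000)
after link 2: o_2 = (5.3971, 3.3481, 1.5000)

5.397 3.348 1.500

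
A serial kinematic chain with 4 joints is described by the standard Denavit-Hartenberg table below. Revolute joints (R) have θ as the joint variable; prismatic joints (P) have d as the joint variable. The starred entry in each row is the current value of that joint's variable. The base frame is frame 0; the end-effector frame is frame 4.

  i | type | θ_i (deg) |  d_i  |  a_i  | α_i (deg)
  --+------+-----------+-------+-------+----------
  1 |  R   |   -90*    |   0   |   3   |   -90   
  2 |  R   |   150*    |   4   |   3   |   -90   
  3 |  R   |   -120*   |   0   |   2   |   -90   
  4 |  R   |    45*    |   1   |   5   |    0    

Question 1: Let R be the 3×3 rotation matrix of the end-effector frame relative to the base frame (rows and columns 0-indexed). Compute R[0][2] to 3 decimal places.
End-effector z-axis (col 2 of R) = (0.5000,0.7500,-0.4330)
R[0][2] = 0.5000

0.500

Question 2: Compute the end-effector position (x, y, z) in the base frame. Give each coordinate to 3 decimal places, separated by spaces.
after link 1: o_1 = (0.0000, -3.0000, 0.0000)
after link 2: o_2 = (4.0000, -0.4019, -1.5000)
after link 3: o_3 = (5.7321, -1.2679, -1.0000)
after link 4: o_4 = (9.2939, -3.8166, -3.6110)

9.294 -3.817 -3.611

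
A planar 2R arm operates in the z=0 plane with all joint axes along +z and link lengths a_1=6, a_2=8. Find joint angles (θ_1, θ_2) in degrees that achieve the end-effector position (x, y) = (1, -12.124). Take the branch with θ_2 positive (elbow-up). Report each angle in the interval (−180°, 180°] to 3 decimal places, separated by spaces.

cos θ_2 = (147.9914−6²−8²)/(2·6·8) = 0.4999; θ_2 = 60.0059° (elbow-up)
β = atan2(-12.1240,1.0000) = -85.2849°; ψ = atan2(6.9286,9.9993) = 34.7185°
θ_1 = β − ψ = -120.0034°

-120.003 60.006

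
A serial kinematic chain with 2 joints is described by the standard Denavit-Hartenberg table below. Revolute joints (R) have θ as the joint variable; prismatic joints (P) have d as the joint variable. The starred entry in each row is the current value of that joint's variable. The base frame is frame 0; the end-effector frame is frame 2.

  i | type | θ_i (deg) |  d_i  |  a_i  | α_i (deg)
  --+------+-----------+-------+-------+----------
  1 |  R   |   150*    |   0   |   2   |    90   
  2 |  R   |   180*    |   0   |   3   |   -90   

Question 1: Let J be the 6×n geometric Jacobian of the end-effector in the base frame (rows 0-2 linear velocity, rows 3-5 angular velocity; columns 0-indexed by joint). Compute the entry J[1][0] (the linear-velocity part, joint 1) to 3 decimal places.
0.866

axis z_0 = ẑ; lever o_n−o_0 = (0.8660,-0.5000,0.0000)
cross product → J_v[:, 0] = (0.5000,0.8660,-0.0000)
J_ω[:, 0] = z_0
entry J[1][0] = 0.8660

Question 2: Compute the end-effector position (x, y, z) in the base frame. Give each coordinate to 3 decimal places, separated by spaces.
0.866 -0.500 0.000

after link 1: o_1 = (-1.7321, 1.0000, 0.0000)
after link 2: o_2 = (0.8660, -0.5000, 0.0000)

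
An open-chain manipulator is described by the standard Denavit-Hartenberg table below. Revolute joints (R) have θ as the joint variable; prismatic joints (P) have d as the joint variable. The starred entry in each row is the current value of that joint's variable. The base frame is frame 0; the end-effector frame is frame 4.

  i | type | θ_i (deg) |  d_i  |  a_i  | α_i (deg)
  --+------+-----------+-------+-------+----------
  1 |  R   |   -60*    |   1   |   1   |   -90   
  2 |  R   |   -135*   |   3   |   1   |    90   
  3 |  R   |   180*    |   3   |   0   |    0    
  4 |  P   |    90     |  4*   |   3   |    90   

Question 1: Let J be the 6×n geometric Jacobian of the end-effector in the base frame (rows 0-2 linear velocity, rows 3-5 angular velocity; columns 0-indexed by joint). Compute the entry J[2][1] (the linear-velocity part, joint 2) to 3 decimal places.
axis z_1 = (0.8660,0.5000,0.0000); lever o_n−o_1 = (-2.8284,4.8990,-4.2426)
cross product → J_v[:, 1] = (-2.1213,3.6742,5.6569)
J_ω[:, 1] = z_1
entry J[2][1] = 5.6569

5.657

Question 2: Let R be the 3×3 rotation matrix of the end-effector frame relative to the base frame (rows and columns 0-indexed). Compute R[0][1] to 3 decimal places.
End-effector y-axis (col 1 of R) = (-0.3536,0.6124,-0.7071)
R[0][1] = -0.3536

-0.354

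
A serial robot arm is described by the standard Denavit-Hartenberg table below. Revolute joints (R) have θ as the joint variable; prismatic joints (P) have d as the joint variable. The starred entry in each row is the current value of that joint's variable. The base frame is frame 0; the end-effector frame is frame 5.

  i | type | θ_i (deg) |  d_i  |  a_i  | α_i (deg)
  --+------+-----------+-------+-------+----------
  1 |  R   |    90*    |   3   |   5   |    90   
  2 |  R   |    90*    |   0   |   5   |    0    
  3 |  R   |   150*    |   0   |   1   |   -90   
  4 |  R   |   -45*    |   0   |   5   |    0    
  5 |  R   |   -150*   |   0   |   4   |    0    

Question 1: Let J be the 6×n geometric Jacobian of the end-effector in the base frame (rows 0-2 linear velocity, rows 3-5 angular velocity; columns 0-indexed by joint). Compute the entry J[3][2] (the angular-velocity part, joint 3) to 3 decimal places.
axis z_2 = (1.0000,-0.0000,0.0000); lever o_n−o_2 = (2.5003,-0.3359,-0.5818)
cross product → J_v[:, 2] = (0.0000,0.5818,-0.3359)
J_ω[:, 2] = z_2
entry J[3][2] = 1.0000

1.000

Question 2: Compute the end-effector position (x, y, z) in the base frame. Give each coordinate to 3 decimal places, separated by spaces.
2.500 4.664 7.418

after link 1: o_1 = (0.0000, 5.0000, 3.0000)
after link 2: o_2 = (0.0000, 5.0000, 8.0000)
after link 3: o_3 = (0.0000, 4.5000, 7.1340)
after link 4: o_4 = (3.5355, 2.7322, 4.0721)
after link 5: o_5 = (2.5003, 4.6641, 7.4182)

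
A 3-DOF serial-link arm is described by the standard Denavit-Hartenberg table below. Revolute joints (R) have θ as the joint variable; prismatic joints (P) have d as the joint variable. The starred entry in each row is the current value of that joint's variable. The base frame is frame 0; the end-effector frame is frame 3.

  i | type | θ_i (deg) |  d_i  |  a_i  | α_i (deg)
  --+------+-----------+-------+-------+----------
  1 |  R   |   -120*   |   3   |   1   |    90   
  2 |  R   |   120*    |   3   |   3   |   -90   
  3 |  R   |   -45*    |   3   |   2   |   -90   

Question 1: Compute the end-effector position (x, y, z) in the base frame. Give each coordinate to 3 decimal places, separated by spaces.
after link 1: o_1 = (-0.5000, -0.8660, 3.0000)
after link 2: o_2 = (-2.3481, 1.9330, 5.5981)
after link 3: o_3 = (-1.9202, 5.5025, 5.3228)

-1.920 5.502 5.323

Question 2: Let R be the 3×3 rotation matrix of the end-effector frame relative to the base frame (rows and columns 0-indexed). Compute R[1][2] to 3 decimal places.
End-effector z-axis (col 2 of R) = (0.7891,-0.0474,0.6124)
R[1][2] = -0.0474

-0.047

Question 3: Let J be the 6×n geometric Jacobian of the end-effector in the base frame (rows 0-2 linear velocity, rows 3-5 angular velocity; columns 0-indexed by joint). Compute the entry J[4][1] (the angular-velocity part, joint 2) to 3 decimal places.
axis z_1 = (-0.8660,0.5000,0.0000); lever o_n−o_1 = (-1.4202,6.3685,2.3228)
cross product → J_v[:, 1] = (1.1614,2.0116,-4.8052)
J_ω[:, 1] = z_1
entry J[4][1] = 0.5000

0.500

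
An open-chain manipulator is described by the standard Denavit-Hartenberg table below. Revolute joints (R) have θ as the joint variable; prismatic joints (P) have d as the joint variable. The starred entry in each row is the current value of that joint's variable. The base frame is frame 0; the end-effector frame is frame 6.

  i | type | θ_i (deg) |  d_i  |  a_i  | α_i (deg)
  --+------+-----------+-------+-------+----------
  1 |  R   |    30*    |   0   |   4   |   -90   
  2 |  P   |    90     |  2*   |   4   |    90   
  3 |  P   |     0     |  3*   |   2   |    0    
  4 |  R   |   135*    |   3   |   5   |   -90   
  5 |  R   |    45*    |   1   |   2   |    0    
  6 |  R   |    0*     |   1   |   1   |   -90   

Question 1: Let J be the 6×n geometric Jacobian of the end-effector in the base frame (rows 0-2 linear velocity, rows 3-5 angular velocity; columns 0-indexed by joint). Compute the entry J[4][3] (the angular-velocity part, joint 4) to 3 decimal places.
axis z_3 = (0.8660,0.5000,0.0000); lever o_n−o_3 = (-1.0497,3.5755,6.4497)
cross product → J_v[:, 3] = (3.2249,-5.5856,3.6213)
J_ω[:, 3] = z_3
entry J[4][3] = 0.5000

0.500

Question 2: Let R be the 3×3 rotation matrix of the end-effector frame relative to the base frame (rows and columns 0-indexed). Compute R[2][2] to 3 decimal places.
End-effector z-axis (col 2 of R) = (-0.3624,-0.7866,-0.5000)
R[2][2] = -0.5000

-0.500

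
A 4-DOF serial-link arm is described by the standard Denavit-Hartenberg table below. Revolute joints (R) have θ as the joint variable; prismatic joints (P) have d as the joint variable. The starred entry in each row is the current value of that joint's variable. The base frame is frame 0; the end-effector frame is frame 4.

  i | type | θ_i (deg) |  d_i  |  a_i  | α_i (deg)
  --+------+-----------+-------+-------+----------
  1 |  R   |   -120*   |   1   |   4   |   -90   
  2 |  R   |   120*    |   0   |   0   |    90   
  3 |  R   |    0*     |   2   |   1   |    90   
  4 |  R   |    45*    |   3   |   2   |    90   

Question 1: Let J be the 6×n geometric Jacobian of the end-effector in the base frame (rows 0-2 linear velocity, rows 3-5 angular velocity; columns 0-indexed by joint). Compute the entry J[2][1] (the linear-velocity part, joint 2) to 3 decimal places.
axis z_1 = (0.8660,-0.5000,0.0000); lever o_n−o_1 = (-3.4729,-0.0153,-3.7979)
cross product → J_v[:, 1] = (1.8989,3.2891,-1.7497)
J_ω[:, 1] = z_1
entry J[2][1] = -1.7497

-1.750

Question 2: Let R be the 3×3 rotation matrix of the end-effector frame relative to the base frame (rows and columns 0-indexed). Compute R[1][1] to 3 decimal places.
End-effector y-axis (col 1 of R) = (-0.8660,0.5000,-0.0000)
R[1][1] = 0.5000

0.500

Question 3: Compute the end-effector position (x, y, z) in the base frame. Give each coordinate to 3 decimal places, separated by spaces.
after link 1: o_1 = (-2.0000, -3.4641, 1.0000)
after link 2: o_2 = (-2.0000, -3.4641, 1.0000)
after link 3: o_3 = (-2.6160, -4.5311, -0.8660)
after link 4: o_4 = (-5.4729, -3.4794, -2.7979)

-5.473 -3.479 -2.798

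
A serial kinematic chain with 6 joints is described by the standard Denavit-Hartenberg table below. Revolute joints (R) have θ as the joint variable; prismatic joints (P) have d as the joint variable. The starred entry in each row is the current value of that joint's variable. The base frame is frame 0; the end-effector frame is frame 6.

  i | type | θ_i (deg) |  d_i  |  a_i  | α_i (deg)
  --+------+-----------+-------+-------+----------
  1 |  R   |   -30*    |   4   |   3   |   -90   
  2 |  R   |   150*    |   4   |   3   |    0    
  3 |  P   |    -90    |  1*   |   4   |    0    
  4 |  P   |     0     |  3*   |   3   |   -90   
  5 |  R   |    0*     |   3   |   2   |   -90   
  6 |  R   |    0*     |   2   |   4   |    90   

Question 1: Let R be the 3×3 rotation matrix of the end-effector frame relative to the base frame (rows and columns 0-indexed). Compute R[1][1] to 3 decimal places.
End-effector y-axis (col 1 of R) = (-0.5000,-0.8660,-0.0000)
R[1][1] = -0.8660

-0.866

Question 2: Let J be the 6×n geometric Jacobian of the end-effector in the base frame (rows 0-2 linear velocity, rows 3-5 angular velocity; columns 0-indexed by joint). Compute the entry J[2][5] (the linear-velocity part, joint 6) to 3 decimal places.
2.000

axis z_5 = (-0.5000,-0.8660,-0.0000); lever o_n−o_5 = (0.7321,-2.7321,-3.4641)
cross product → J_v[:, 5] = (3.0000,-1.7321,2.0000)
J_ω[:, 5] = z_5
entry J[2][5] = 2.0000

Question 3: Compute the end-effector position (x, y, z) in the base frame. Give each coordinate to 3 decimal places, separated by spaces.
6.727 3.044 -10.258

after link 1: o_1 = (2.5981, -1.5000, 4.0000)
after link 2: o_2 = (2.3481, 3.2631, 2.5000)
after link 3: o_3 = (4.5801, 3.1292, -0.9641)
after link 4: o_4 = (7.3792, 4.9772, -3.5622)
after link 5: o_5 = (5.9952, 5.7763, -6.7942)
after link 6: o_6 = (6.7272, 3.0442, -10.2583)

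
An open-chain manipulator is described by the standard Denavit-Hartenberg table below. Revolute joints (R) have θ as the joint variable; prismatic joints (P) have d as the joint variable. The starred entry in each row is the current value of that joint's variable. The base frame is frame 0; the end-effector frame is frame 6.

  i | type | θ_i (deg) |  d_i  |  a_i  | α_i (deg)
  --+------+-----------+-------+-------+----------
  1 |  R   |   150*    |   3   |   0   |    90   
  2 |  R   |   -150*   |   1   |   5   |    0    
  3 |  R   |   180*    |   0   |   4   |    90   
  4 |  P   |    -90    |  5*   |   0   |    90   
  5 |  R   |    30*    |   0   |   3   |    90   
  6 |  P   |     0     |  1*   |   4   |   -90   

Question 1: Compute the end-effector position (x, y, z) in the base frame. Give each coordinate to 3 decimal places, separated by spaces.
-5.337 -3.342 -4.111

after link 1: o_1 = (0.0000, 0.0000, 3.0000)
after link 2: o_2 = (4.2500, -1.2990, 0.5000)
after link 3: o_3 = (1.2500, 0.4330, 2.5000)
after link 4: o_4 = (-0.9151, 1.6830, -1.8301)
after link 5: o_5 = (-2.8636, -0.1920, -3.1292)
after link 6: o_6 = (-5.3367, -3.3415, -4.1112)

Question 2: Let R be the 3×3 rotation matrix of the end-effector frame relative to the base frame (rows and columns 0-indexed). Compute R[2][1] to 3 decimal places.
End-effector y-axis (col 1 of R) = (-0.1250,0.6495,-0.7500)
R[2][1] = -0.7500

-0.750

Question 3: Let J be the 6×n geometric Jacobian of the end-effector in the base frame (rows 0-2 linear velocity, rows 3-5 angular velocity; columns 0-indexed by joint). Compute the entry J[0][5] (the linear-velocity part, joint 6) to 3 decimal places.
prismatic axis z_5 = (0.1250,-0.6495,0.7500)
J_v[:, 5] = z_5; J_ω[:, 5] = (0,0,0)
entry J[0][5] = 0.1250

0.125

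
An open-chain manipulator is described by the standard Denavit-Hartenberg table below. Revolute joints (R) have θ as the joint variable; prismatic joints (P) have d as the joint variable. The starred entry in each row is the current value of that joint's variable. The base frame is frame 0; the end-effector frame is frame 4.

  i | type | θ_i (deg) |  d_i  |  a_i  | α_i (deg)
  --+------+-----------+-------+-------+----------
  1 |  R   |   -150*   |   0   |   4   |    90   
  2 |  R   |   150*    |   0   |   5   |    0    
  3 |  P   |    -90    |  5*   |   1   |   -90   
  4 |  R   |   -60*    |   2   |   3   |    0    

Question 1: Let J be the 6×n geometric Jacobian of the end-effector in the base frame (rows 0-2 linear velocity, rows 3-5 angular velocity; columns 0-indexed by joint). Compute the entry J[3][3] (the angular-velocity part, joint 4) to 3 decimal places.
0.750

axis z_3 = (0.7500,0.4330,0.5000); lever o_n−o_3 = (-0.4486,2.7410,2.2990)
cross product → J_v[:, 3] = (-0.3750,-1.9486,2.2500)
J_ω[:, 3] = z_3
entry J[3][3] = 0.7500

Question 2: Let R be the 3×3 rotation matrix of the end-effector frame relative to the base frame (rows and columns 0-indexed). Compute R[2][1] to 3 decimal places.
0.750

End-effector y-axis (col 1 of R) = (-0.1250,-0.6495,0.7500)
R[2][1] = 0.7500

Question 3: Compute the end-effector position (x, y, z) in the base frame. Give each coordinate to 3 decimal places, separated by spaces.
after link 1: o_1 = (-3.4641, -2.0000, 0.0000)
after link 2: o_2 = (0.2859, 0.1651, 2.5000)
after link 3: o_3 = (-2.6471, 4.2452, 3.3660)
after link 4: o_4 = (-3.0957, 6.9862, 5.6651)

-3.096 6.986 5.665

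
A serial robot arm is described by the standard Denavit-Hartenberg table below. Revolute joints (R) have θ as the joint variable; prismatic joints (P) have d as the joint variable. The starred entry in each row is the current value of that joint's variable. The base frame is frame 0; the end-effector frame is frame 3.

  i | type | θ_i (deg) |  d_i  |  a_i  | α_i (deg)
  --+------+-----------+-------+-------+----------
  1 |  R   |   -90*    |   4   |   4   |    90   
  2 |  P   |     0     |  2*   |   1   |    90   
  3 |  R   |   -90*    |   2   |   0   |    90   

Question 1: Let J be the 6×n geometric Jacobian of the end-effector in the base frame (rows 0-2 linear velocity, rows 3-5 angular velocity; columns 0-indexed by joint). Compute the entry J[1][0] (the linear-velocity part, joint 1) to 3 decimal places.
axis z_0 = ẑ; lever o_n−o_0 = (-2.0000,-5.0000,2.0000)
cross product → J_v[:, 0] = (5.0000,-2.0000,0.0000)
J_ω[:, 0] = z_0
entry J[1][0] = -2.0000

-2.000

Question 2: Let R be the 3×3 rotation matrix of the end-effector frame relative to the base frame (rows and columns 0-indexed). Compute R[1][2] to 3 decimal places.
1.000

End-effector z-axis (col 2 of R) = (-0.0000,1.0000,-0.0000)
R[1][2] = 1.0000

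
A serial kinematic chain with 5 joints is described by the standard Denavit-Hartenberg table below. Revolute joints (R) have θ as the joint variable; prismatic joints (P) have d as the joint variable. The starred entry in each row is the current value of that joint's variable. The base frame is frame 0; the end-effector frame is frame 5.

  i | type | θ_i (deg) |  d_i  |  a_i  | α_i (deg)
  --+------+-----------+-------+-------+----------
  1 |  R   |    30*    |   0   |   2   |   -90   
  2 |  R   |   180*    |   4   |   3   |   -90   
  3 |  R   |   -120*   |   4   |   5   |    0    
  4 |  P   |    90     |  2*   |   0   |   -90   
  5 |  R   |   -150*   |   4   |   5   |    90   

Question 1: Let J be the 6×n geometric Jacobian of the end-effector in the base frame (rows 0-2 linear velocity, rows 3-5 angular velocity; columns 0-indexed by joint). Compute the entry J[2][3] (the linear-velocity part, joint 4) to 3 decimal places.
prismatic axis z_3 = (-0.0000,-0.0000,1.0000)
J_v[:, 3] = z_3; J_ω[:, 3] = (0,0,0)
entry J[2][3] = 1.0000

1.000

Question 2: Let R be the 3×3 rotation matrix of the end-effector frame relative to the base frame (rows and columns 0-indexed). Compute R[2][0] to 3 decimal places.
0.500

End-effector x-axis (col 0 of R) = (0.8660,0.0000,0.5000)
R[2][0] = 0.5000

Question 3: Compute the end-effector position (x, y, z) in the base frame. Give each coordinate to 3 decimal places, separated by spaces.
after link 1: o_1 = (1.7321, 1.0000, 0.0000)
after link 2: o_2 = (-2.8660, 2.9641, -0.0000)
after link 3: o_3 = (-2.8660, 7.9641, 4.0000)
after link 4: o_4 = (-2.8660, 7.9641, 6.0000)
after link 5: o_5 = (1.4641, 3.9641, 8.5000)

1.464 3.964 8.500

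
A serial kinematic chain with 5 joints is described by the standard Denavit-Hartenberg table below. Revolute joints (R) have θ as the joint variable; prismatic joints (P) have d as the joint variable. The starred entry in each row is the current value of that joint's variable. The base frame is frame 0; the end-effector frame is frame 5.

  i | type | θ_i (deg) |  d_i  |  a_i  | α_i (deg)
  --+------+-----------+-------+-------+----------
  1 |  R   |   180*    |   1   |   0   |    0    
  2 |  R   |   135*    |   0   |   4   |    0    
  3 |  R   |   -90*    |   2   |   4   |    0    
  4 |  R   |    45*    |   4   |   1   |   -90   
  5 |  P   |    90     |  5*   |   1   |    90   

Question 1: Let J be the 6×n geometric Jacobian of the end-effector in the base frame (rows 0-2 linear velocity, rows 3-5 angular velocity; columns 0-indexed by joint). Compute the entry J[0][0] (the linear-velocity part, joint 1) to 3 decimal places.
axis z_0 = ẑ; lever o_n−o_0 = (5.0000,-6.6569,6.0000)
cross product → J_v[:, 0] = (6.6569,5.0000,-0.0000)
J_ω[:, 0] = z_0
entry J[0][0] = 6.6569

6.657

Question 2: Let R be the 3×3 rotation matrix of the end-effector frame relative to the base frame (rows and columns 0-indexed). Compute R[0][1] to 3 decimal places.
End-effector y-axis (col 1 of R) = (1.0000,-0.0000,0.0000)
R[0][1] = 1.0000

1.000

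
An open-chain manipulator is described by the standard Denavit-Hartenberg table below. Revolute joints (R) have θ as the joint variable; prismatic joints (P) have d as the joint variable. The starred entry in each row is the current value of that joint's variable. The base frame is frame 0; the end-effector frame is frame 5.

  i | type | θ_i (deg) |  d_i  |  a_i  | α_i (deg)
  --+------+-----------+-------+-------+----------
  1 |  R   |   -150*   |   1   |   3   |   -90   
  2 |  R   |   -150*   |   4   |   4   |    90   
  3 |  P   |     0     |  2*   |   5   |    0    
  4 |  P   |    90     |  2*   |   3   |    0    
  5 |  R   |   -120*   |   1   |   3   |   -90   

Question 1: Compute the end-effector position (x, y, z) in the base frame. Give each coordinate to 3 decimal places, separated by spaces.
11.016 0.009 2.469

after link 1: o_1 = (-2.5981, -1.5000, 1.0000)
after link 2: o_2 = (2.4019, -3.2321, 3.0000)
after link 3: o_3 = (7.0179, -0.5670, 3.7679)
after link 4: o_4 = (9.3840, -2.6651, 2.0359)
after link 5: o_5 = (11.0155, 0.0090, 2.4689)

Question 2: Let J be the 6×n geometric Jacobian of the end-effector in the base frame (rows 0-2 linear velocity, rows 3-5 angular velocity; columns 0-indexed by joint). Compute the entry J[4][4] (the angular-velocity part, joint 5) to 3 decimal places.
axis z_4 = (0.4330,0.2500,-0.8660); lever o_n−o_4 = (1.6316,2.6740,0.4330)
cross product → J_v[:, 4] = (2.4240,-1.6005,0.7500)
J_ω[:, 4] = z_4
entry J[4][4] = 0.2500

0.250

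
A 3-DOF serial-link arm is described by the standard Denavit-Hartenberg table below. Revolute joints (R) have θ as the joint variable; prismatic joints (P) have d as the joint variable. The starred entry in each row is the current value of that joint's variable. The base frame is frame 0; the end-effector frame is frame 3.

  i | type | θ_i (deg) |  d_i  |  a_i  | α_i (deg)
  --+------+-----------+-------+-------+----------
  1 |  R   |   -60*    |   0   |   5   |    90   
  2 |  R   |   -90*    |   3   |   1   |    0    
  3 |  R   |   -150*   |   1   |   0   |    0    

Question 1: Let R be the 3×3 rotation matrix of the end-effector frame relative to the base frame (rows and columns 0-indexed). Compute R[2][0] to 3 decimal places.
0.866

End-effector x-axis (col 0 of R) = (-0.2500,0.4330,0.8660)
R[2][0] = 0.8660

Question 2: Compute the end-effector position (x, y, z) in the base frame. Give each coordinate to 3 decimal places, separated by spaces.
after link 1: o_1 = (2.5000, -4.3301, 0.0000)
after link 2: o_2 = (-0.0981, -5.8301, -1.0000)
after link 3: o_3 = (-0.9641, -6.3301, -1.0000)

-0.964 -6.330 -1.000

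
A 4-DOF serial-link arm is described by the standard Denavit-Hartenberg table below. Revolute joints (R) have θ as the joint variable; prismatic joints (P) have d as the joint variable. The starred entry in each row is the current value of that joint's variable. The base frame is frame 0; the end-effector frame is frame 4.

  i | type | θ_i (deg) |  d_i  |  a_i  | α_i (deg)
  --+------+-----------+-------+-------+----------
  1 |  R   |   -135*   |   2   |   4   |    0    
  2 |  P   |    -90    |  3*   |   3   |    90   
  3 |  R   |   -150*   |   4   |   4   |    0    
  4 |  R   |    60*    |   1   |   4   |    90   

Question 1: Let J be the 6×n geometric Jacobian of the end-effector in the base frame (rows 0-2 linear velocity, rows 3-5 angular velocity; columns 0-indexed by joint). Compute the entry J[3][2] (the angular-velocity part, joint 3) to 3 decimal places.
axis z_2 = (0.7071,0.7071,0.0000); lever o_n−o_2 = (5.9850,1.0860,-6.0000)
cross product → J_v[:, 2] = (-4.2426,4.2426,-3.4641)
J_ω[:, 2] = z_2
entry J[3][2] = 0.7071

0.707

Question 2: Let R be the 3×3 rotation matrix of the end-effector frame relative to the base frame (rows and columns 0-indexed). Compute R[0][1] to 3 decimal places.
End-effector y-axis (col 1 of R) = (0.7071,0.7071,0.0000)
R[0][1] = 0.7071

0.707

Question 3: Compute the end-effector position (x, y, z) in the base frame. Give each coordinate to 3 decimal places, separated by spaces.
1.035 0.379 -1.000

after link 1: o_1 = (-2.8284, -2.8284, 2.0000)
after link 2: o_2 = (-4.9497, -0.7071, 5.0000)
after link 3: o_3 = (0.3282, -0.3282, 3.0000)
after link 4: o_4 = (1.0353, 0.3789, -1.0000)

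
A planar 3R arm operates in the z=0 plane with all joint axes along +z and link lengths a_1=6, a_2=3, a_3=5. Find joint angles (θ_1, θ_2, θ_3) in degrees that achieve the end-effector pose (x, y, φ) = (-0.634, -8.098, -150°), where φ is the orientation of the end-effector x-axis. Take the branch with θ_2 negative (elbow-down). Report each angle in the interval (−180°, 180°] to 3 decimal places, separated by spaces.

-29.999 -90.002 -29.999

wrist centre = target − a_3·(cos φ, sin φ) = (3.6961, -5.5980)
cos θ_2 = (44.9990−6²−3²)/(2·6·3) = -0.0000; θ_2 = -90.0017° (elbow-down)
β = atan2(-5.5980,3.6961) = -56.5649°; ψ = atan2(-3.0000,5.9999) = -26.5654°
θ_1 = β − ψ = -29.9995°
θ_3 = φ − θ_1 − θ_2 = -29.9989° (wrapped to (-180°,180°])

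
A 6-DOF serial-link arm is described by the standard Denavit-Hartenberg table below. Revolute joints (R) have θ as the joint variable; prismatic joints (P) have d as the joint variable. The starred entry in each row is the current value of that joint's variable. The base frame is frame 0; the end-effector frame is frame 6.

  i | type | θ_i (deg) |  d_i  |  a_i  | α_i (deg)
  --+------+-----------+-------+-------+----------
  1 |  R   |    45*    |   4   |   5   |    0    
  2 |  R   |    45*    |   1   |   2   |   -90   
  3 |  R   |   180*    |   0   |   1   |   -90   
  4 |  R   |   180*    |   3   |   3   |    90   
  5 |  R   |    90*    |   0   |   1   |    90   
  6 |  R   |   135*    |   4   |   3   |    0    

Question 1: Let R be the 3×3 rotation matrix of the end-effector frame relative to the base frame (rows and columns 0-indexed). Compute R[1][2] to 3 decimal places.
End-effector z-axis (col 2 of R) = (0.0000,1.0000,0.0000)
R[1][2] = 1.0000

1.000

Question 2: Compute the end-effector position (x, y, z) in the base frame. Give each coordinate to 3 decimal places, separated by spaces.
after link 1: o_1 = (3.5355, 3.5355, 4.0000)
after link 2: o_2 = (3.5355, 5.5355, 5.0000)
after link 3: o_3 = (3.5355, 4.5355, 5.0000)
after link 4: o_4 = (3.5355, 7.5355, 8.0000)
after link 5: o_5 = (3.5355, 7.5355, 9.0000)
after link 6: o_6 = (5.6569, 11.5355, 6.8787)

5.657 11.536 6.879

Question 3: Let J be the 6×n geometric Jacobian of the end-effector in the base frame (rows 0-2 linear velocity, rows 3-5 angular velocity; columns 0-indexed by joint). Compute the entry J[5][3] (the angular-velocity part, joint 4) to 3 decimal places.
1.000

axis z_3 = (-0.0000,-0.0000,1.0000); lever o_n−o_3 = (2.1213,7.0000,1.8787)
cross product → J_v[:, 3] = (-7.0000,2.1213,0.0000)
J_ω[:, 3] = z_3
entry J[5][3] = 1.0000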